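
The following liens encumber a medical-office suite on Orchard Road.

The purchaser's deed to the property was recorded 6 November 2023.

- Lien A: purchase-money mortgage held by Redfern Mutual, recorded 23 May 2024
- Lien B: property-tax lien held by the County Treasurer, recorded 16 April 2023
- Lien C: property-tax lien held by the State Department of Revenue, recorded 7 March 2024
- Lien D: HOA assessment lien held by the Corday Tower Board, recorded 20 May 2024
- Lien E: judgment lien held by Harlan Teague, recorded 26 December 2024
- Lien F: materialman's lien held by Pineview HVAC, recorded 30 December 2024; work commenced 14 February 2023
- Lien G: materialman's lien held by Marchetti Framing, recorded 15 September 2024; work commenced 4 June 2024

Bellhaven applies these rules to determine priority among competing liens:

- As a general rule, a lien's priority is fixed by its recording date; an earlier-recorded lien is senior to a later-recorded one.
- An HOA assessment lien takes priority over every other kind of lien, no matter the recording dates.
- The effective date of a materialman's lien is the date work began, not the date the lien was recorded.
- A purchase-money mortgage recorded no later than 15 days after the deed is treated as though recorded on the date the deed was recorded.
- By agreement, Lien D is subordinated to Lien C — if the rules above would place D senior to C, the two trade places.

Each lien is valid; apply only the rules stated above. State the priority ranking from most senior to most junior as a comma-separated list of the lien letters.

Effective dates: A was recorded 199 days after the deed — beyond 15 days — so no relation-back applies; F relates back to 14 February 2023 (work commenced); G is treated as recorded 4 June 2024, the work-commencement date.
D is an HOA assessment lien, so it outranks all other liens regardless of date.
Among the remaining liens, by effective date: F (14 February 2023), B (16 April 2023), C (7 March 2024), A (23 May 2024), G (4 June 2024), E (26 December 2024).
D is senior to C before the subordination, so the two trade places.

C, F, B, D, A, G, E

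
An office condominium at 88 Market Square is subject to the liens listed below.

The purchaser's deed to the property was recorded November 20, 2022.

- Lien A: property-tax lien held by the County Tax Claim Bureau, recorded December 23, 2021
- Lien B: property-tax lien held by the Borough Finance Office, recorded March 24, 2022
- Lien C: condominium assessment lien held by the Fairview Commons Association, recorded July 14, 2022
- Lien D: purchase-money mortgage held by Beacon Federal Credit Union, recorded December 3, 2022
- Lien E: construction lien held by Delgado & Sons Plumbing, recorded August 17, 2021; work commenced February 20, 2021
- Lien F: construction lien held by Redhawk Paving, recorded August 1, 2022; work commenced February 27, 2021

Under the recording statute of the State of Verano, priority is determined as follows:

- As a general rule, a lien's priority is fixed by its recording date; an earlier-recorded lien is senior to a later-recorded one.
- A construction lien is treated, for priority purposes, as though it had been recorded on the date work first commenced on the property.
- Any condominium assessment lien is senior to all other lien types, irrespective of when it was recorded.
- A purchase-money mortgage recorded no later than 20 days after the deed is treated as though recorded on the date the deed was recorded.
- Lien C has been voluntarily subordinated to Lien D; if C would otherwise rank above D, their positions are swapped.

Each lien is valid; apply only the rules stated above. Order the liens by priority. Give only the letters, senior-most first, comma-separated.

First, effective dates: D relates back to the deed date November 20, 2022; E is treated as recorded February 20, 2021, the work-commencement date; F relates back to February 27, 2021 (work commenced).
As a condominium assessment lien, C is senior to every other lien.
Ordering the rest by effective date: E (February 20, 2021), F (February 27, 2021), A (December 23, 2021), B (March 24, 2022), D (November 20, 2022).
Because C would otherwise rank above D, the subordination swaps them.

D, E, F, A, B, C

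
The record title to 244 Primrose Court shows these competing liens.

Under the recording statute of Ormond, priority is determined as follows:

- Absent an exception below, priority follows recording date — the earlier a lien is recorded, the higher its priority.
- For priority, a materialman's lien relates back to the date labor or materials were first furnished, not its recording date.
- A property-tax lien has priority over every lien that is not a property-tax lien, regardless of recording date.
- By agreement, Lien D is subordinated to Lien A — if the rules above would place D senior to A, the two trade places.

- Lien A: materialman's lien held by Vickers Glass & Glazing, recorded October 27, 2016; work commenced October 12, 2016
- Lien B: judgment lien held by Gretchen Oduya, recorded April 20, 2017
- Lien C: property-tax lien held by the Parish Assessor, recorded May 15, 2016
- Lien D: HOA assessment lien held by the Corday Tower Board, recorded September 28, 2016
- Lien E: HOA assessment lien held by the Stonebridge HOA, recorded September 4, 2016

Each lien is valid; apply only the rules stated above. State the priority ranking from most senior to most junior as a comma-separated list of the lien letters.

C, E, A, D, B

First, effective dates: A is treated as recorded October 12, 2016, the work-commencement date.
C is a property-tax lien, so it outranks all other liens regardless of date.
Ordering the rest by effective date: E (September 4, 2016), D (September 28, 2016), A (October 12, 2016), B (April 20, 2017).
D is senior to A before the subordination, so the two trade places.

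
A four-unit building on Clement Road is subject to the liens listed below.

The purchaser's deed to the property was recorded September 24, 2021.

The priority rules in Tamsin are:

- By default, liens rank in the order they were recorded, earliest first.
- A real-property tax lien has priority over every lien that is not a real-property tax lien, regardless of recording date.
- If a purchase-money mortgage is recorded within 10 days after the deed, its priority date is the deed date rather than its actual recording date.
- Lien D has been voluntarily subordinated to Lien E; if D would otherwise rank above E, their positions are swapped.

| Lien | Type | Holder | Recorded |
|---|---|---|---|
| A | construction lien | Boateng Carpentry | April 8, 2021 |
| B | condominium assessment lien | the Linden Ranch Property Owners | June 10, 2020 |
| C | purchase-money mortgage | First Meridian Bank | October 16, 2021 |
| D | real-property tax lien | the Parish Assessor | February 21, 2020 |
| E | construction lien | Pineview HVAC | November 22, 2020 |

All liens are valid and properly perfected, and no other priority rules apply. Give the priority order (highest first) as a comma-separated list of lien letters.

Adjusting effective dates: C was recorded 22 days after the deed, outside the 10-day window, so it keeps its recording date.
D is a real-property tax lien and takes priority over every other lien.
Remaining liens by effective date: B (June 10, 2020), E (November 22, 2020), A (April 8, 2021), C (October 16, 2021).
D is senior to E before the subordination, so the two trade places.

E, B, D, A, C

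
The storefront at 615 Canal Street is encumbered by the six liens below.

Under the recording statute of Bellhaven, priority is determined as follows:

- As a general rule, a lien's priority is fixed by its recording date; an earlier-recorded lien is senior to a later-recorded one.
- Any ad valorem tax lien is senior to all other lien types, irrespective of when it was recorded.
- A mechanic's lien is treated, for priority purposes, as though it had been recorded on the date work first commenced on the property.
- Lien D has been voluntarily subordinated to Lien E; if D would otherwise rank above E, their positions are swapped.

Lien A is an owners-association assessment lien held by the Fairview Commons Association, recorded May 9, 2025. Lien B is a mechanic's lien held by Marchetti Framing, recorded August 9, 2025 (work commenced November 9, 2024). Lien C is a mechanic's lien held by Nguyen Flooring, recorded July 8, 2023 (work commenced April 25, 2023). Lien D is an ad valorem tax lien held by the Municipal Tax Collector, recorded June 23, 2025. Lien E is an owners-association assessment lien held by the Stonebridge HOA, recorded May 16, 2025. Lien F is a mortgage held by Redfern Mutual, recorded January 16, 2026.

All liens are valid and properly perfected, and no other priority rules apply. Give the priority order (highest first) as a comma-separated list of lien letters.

E, C, B, A, D, F

Effective dates: B is treated as recorded November 9, 2024, the work-commencement date; C is treated as recorded April 25, 2023, the work-commencement date.
As an ad valorem tax lien, D is senior to every other lien.
Among the remaining liens, by effective date: C (April 25, 2023), B (November 9, 2024), A (May 9, 2025), E (May 16, 2025), F (January 16, 2026).
The subordination applies — D was senior to E — so D and E swap.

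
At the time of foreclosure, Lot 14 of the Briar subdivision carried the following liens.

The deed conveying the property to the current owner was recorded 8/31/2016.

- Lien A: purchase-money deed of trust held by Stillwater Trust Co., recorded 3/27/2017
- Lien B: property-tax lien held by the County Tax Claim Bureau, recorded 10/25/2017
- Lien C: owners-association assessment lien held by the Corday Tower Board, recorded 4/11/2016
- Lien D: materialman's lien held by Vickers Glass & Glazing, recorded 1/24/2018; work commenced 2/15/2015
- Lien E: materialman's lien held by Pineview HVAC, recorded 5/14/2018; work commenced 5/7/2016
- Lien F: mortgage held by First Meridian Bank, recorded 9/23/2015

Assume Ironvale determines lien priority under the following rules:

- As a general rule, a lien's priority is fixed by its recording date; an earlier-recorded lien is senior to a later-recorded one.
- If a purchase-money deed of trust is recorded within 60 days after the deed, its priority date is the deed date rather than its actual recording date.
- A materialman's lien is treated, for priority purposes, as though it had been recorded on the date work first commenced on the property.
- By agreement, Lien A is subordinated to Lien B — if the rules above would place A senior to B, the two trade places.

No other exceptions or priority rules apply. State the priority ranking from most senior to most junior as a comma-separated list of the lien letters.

D, F, C, E, B, A

Effective dates: A was recorded 208 days after the deed, outside the 60-day window, so it keeps its recording date; D relates back to 2/15/2015 (work commenced); E relates back to 5/7/2016 (work commenced).
Ordering by effective date: D (2/15/2015), F (9/23/2015), C (4/11/2016), E (5/7/2016), A (3/27/2017), B (10/25/2017).
A would otherwise be senior to B, so under the subordination agreement A and B exchange positions.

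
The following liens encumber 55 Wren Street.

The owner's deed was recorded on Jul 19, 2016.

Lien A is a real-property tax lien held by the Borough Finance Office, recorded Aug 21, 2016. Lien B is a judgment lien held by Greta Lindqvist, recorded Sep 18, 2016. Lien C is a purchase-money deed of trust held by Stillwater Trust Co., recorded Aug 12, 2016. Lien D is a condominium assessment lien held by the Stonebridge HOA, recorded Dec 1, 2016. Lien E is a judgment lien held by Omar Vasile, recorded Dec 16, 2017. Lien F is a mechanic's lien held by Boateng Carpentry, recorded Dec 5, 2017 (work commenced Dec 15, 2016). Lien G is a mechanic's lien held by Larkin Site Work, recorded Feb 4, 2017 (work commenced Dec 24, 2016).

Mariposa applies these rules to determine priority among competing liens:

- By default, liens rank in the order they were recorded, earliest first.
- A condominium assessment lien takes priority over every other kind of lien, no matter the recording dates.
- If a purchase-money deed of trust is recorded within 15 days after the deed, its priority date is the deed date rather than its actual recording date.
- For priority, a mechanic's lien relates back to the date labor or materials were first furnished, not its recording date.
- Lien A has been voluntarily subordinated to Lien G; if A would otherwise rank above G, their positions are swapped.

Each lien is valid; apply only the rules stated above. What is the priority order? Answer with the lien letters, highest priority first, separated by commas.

D, C, G, B, F, A, E

Adjusting effective dates: C missed the 15-day window (24 days after the deed), so its recording date stands; F relates back to Dec 15, 2016 (work commenced); G is treated as recorded Dec 24, 2016, the work-commencement date.
D, as a condominium assessment lien, has superpriority and ranks first.
Ordering the rest by effective date: C (Aug 12, 2016), A (Aug 21, 2016), B (Sep 18, 2016), F (Dec 15, 2016), G (Dec 24, 2016), E (Dec 16, 2017).
The subordination applies — A was senior to G — so A and G swap.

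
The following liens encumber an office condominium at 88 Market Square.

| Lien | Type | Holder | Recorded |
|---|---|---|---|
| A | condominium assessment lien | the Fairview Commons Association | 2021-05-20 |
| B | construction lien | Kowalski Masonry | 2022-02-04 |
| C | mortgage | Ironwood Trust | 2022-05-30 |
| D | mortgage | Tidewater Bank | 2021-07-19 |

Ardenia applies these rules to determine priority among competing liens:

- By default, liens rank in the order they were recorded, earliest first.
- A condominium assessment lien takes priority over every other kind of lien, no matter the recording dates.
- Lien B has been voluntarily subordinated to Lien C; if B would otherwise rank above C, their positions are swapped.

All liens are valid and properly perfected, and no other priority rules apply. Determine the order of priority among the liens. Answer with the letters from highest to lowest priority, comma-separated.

As a condominium assessment lien, A is senior to every other lien.
Among the remaining liens, by effective date: D (2021-07-19), B (2022-02-04), C (2022-05-30).
Because B would otherwise rank above C, the subordination swaps them.

A, D, C, B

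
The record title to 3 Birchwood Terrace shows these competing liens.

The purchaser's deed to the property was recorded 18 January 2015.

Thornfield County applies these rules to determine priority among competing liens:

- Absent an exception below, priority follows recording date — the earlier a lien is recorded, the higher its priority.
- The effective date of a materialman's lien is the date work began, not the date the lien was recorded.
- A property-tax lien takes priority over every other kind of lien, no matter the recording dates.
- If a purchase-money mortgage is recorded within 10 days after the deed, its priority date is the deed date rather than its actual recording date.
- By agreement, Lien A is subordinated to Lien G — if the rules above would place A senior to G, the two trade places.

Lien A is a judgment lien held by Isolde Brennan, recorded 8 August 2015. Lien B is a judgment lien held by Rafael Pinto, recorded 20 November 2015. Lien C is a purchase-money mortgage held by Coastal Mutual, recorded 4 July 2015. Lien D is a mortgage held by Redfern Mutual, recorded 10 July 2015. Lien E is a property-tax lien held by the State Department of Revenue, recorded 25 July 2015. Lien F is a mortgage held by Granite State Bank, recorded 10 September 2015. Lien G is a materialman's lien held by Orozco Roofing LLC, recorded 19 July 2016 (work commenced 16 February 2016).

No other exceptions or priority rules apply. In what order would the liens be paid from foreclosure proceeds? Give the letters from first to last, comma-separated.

E, C, D, G, F, B, A

First, effective dates: C was recorded 167 days after the deed — beyond 10 days — so no relation-back applies; G relates back to 16 February 2016 (work commenced).
E is a property-tax lien and takes priority over every other lien.
Ordering the rest by effective date: C (4 July 2015), D (10 July 2015), A (8 August 2015), F (10 September 2015), B (20 November 2015), G (16 February 2016).
Because A would otherwise rank above G, the subordination swaps them.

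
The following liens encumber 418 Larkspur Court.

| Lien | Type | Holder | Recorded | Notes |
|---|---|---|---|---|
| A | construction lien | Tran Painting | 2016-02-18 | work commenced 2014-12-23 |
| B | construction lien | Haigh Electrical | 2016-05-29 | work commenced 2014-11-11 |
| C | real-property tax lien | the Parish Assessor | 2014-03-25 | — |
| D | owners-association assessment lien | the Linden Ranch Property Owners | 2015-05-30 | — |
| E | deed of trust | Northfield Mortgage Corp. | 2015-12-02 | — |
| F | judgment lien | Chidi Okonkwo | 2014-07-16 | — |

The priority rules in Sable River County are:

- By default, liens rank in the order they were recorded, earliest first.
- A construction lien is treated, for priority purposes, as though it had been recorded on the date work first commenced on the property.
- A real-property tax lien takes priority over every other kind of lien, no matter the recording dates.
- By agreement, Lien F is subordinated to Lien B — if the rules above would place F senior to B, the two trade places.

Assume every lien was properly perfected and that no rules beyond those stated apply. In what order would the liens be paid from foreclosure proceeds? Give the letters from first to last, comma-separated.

C, B, F, A, D, E

Effective dates: A's effective date is 2014-12-23, when work began; B's effective date is 2014-11-11, when work began.
As a real-property tax lien, C is senior to every other lien.
Remaining liens by effective date: F (2014-07-16), B (2014-11-11), A (2014-12-23), D (2015-05-30), E (2015-12-02).
F would otherwise be senior to B, so under the subordination agreement F and B exchange positions.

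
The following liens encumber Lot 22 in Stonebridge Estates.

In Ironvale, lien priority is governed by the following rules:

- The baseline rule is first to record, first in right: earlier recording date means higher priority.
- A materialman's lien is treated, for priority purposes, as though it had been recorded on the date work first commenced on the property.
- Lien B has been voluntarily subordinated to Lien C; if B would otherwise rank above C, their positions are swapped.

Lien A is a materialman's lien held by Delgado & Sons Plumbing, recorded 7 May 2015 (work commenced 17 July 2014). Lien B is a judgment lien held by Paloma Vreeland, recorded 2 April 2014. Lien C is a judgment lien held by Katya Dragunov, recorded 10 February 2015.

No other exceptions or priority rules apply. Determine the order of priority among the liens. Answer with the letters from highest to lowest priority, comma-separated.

C, A, B

Effective dates: A relates back to 17 July 2014 (work commenced).
By effective date: B (2 April 2014), A (17 July 2014), C (10 February 2015).
B would otherwise be senior to C, so under the subordination agreement B and C exchange positions.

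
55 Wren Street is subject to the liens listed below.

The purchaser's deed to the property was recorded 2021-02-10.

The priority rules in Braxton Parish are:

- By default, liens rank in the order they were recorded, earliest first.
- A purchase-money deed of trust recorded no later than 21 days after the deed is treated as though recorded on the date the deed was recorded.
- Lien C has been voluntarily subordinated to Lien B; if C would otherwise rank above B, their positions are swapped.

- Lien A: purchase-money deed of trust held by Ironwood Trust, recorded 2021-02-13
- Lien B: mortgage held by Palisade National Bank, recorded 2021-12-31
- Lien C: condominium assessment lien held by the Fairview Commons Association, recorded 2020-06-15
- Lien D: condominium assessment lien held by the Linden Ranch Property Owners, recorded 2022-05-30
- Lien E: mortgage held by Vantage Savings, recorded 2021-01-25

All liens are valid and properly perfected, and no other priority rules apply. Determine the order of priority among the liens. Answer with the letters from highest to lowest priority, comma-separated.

B, E, A, C, D

Adjusting effective dates: A relates back to the deed date 2021-02-10.
Ordering by effective date: C (2020-06-15), E (2021-01-25), A (2021-02-10), B (2021-12-31), D (2022-05-30).
The subordination applies — C was senior to B — so C and B swap.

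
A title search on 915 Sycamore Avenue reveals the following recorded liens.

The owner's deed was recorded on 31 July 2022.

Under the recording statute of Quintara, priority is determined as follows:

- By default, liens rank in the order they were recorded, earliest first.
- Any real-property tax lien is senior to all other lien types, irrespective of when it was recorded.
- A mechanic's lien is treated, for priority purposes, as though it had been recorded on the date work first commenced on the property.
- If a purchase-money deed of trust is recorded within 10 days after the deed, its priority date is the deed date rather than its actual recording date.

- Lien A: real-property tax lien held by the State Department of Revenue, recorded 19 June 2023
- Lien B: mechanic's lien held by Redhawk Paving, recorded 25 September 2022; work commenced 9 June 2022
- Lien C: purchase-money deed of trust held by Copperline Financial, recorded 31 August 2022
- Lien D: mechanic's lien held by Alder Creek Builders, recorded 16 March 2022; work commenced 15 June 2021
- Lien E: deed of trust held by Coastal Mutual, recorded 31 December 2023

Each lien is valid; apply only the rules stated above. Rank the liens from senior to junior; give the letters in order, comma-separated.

Adjusting effective dates: B's effective date is 9 June 2022, when work began; C was recorded 31 days after the deed — beyond 10 days — so no relation-back applies; D relates back to 15 June 2021 (work commenced).
A is a real-property tax lien, so it outranks all other liens regardless of date.
The other liens, earliest effective date first: D (15 June 2021), B (9 June 2022), C (31 August 2022), E (31 December 2023).

A, D, B, C, E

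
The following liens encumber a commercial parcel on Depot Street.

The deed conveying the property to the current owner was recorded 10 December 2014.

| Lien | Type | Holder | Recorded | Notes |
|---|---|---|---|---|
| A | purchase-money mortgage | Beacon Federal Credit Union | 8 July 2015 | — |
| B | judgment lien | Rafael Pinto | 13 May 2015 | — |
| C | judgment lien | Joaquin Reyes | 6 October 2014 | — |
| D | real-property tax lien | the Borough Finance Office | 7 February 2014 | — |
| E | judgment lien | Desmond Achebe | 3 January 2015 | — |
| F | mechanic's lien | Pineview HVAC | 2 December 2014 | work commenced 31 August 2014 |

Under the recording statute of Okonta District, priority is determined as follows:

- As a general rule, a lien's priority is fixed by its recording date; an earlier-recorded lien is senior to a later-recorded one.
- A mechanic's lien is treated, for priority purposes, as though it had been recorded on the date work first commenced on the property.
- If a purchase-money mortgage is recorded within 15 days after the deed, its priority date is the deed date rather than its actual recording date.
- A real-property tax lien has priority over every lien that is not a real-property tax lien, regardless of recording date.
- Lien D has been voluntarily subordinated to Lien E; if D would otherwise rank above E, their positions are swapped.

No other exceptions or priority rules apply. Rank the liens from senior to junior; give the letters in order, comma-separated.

E, F, C, D, B, A

Effective dates after the stated exceptions: A was recorded 210 days after the deed, outside the 15-day window, so it keeps its recording date; F relates back to 31 August 2014 (work commenced).
D is a real-property tax lien, so it outranks all other liens regardless of date.
The other liens, earliest effective date first: F (31 August 2014), C (6 October 2014), E (3 January 2015), B (13 May 2015), A (8 July 2015).
D is senior to E before the subordination, so the two trade places.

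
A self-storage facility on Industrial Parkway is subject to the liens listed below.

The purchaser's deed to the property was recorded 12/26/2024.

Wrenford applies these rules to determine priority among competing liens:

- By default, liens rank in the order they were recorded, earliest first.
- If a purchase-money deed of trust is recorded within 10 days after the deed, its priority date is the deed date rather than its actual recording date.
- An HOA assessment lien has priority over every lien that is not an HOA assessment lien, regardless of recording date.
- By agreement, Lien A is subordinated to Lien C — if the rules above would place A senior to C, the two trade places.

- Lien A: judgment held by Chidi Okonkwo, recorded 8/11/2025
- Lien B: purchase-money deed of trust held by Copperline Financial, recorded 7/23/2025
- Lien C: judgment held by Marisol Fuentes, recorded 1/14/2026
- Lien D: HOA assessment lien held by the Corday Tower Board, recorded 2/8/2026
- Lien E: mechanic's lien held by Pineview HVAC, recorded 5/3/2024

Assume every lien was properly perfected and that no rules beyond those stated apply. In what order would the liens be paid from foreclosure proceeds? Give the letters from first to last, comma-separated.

D, E, B, C, A

Adjusting effective dates: B was recorded 209 days after the deed — beyond 10 days — so no relation-back applies.
D is an HOA assessment lien and takes priority over every other lien.
Ordering the rest by effective date: E (5/3/2024), B (7/23/2025), A (8/11/2025), C (1/14/2026).
A would otherwise be senior to C, so under the subordination agreement A and C exchange positions.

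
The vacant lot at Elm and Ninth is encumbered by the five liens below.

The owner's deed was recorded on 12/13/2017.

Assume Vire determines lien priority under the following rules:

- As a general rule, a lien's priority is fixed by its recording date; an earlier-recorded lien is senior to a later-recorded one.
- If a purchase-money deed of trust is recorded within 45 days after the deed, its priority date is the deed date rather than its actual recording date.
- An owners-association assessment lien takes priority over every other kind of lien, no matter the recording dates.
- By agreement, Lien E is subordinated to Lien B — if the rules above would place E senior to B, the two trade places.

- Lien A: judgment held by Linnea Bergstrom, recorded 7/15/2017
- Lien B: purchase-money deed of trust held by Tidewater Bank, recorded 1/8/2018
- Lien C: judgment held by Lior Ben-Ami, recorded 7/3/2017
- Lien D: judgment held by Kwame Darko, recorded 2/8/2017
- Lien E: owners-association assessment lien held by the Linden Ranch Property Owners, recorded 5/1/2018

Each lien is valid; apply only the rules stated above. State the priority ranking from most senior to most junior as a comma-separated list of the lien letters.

B, D, C, A, E

Adjusting effective dates: B's effective date is the deed date, 12/13/2017.
E is an owners-association assessment lien and takes priority over every other lien.
Among the remaining liens, by effective date: D (2/8/2017), C (7/3/2017), A (7/15/2017), B (12/13/2017).
Because E would otherwise rank above B, the subordination swaps them.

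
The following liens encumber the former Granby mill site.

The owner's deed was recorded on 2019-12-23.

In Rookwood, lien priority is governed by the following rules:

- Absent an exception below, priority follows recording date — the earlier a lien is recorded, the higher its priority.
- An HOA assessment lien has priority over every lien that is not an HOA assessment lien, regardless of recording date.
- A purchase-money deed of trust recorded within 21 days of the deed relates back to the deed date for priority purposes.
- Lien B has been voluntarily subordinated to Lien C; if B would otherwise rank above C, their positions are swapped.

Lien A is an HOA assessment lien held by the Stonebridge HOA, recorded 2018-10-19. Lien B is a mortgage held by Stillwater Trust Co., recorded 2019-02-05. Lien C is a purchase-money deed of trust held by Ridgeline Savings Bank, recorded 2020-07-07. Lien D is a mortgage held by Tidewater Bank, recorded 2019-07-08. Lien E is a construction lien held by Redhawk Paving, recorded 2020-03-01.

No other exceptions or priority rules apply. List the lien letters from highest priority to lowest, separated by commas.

A, C, D, E, B

Effective dates: C missed the 21-day window (197 days after the deed), so its recording date stands.
A, as an HOA assessment lien, has superpriority and ranks first.
Ordering the rest by effective date: B (2019-02-05), D (2019-07-08), E (2020-03-01), C (2020-07-07).
B is senior to C before the subordination, so the two trade places.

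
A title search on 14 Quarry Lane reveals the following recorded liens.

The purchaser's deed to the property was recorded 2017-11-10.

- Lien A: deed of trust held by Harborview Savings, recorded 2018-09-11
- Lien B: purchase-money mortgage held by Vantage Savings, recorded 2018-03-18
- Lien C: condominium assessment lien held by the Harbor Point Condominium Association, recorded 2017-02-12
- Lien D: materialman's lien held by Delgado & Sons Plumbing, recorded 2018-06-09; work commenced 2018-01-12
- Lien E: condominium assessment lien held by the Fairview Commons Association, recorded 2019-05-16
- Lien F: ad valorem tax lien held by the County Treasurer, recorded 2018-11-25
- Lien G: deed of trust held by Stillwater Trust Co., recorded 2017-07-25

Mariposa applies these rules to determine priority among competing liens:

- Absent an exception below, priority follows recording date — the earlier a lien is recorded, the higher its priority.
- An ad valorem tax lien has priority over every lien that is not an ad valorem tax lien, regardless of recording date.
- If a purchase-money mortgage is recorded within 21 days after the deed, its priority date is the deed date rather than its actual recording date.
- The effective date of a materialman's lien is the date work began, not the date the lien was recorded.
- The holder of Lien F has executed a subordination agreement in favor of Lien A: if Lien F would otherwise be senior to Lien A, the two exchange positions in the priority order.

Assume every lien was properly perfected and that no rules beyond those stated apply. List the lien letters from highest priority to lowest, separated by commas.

A, C, G, D, B, F, E

Effective dates: B was recorded 128 days after the deed, outside the 21-day window, so it keeps its recording date; D's effective date is 2018-01-12, when work began.
F, as an ad valorem tax lien, has superpriority and ranks first.
Among the remaining liens, by effective date: C (2017-02-12), G (2017-07-25), D (2018-01-12), B (2018-03-18), A (2018-09-11), E (2019-05-16).
The subordination applies — F was senior to A — so F and A swap.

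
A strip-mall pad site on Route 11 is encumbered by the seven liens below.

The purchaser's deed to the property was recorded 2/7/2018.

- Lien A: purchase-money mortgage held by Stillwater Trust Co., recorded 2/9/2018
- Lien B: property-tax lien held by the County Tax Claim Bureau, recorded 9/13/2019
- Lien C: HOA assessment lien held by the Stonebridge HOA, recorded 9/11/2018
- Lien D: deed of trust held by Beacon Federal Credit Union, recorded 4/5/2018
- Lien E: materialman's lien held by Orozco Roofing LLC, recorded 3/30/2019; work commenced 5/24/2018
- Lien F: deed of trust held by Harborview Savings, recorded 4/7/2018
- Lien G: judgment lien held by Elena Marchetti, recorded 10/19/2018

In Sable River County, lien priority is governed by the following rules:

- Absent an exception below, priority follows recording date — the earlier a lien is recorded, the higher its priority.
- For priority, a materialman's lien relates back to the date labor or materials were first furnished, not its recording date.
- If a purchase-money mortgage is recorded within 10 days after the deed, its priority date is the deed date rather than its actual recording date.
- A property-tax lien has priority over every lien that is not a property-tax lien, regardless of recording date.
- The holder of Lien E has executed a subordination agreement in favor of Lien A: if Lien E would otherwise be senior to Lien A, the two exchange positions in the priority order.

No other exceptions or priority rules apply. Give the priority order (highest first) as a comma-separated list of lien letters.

B, A, D, F, E, C, G

Adjusting effective dates: A relates back to the deed date 2/7/2018; E relates back to 5/24/2018 (work commenced).
B is a property-tax lien and takes priority over every other lien.
Ordering the rest by effective date: A (2/7/2018), D (4/5/2018), F (4/7/2018), E (5/24/2018), C (9/11/2018), G (10/19/2018).
E is already junior to A, so the subordination agreement changes nothing.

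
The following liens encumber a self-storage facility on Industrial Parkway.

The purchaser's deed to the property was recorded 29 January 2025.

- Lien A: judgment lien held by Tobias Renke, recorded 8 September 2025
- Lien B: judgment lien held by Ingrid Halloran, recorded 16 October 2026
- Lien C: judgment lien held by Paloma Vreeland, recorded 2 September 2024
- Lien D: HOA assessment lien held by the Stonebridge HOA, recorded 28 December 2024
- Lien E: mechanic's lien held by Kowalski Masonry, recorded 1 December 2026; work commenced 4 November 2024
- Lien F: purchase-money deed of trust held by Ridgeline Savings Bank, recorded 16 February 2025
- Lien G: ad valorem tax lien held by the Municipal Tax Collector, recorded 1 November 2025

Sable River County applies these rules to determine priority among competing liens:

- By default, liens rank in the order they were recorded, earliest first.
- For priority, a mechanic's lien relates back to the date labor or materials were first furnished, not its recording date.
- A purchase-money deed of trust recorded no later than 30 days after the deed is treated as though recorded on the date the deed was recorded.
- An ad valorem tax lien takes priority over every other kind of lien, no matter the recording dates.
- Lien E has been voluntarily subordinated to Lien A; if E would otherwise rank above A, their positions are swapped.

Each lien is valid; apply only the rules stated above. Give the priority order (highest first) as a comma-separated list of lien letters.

G, C, A, D, F, E, B

Effective dates: E is treated as recorded 4 November 2024, the work-commencement date; F was recorded within the 30-day window, so its effective date is the deed date 29 January 2025.
G is an ad valorem tax lien, so it outranks all other liens regardless of date.
Remaining liens by effective date: C (2 September 2024), E (4 November 2024), D (28 December 2024), F (29 January 2025), A (8 September 2025), B (16 October 2026).
Because E would otherwise rank above A, the subordination swaps them.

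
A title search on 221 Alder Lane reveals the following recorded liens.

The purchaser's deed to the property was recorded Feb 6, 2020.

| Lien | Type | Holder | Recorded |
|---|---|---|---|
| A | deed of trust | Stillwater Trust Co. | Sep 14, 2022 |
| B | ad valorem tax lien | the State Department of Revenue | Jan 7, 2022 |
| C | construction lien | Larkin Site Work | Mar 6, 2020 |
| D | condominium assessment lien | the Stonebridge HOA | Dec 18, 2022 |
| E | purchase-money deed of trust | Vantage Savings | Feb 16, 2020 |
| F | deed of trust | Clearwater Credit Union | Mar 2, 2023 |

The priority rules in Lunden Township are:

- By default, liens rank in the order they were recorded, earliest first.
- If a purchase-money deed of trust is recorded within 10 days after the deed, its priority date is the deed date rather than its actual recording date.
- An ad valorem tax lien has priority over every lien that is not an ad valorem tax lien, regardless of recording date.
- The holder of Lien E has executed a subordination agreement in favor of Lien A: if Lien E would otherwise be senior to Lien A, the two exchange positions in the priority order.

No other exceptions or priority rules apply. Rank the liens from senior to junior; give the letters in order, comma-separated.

First, effective dates: E relates back to the deed date Feb 6, 2020.
As an ad valorem tax lien, B is senior to every other lien.
Among the remaining liens, by effective date: E (Feb 6, 2020), C (Mar 6, 2020), A (Sep 14, 2022), D (Dec 18, 2022), F (Mar 2, 2023).
The subordination applies — E was senior to A — so E and A swap.

B, A, C, E, D, F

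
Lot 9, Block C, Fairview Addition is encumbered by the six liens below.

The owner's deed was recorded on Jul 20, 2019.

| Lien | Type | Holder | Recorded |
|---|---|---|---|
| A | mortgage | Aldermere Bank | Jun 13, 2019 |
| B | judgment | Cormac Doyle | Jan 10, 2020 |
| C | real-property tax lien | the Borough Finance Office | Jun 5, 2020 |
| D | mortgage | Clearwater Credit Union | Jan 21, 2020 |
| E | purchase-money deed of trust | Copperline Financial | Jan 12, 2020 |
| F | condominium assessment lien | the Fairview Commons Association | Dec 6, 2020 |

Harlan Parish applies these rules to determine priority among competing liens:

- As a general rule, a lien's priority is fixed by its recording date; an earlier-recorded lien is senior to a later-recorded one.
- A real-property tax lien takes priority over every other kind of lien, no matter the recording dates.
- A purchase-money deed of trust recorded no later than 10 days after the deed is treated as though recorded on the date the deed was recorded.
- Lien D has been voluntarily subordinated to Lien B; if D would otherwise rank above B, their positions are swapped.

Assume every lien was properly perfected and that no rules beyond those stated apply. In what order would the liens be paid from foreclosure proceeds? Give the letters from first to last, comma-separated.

First, effective dates: E missed the 10-day window (176 days after the deed), so its recording date stands.
C is a real-property tax lien and takes priority over every other lien.
Among the remaining liens, by effective date: A (Jun 13, 2019), B (Jan 10, 2020), E (Jan 12, 2020), D (Jan 21, 2020), F (Dec 6, 2020).
D already ranks below B; the subordination has no effect.

C, A, B, E, D, F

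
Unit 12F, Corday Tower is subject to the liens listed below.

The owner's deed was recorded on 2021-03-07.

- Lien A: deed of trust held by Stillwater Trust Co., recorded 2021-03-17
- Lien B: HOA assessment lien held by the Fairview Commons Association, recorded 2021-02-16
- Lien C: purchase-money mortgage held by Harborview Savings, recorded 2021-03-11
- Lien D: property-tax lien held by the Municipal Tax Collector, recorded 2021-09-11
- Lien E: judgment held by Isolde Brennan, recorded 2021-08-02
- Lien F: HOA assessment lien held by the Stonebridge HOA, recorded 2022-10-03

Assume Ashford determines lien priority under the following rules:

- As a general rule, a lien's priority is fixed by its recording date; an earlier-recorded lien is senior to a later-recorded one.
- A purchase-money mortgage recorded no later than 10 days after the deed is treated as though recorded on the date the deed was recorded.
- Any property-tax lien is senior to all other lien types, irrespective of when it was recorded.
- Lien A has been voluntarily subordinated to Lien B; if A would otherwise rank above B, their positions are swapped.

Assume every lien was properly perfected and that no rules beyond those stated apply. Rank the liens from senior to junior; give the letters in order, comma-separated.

Effective dates: C relates back to the deed date 2021-03-07.
D, as a property-tax lien, has superpriority and ranks first.
Among the remaining liens, by effective date: B (2021-02-16), C (2021-03-07), A (2021-03-17), E (2021-08-02), F (2022-10-03).
A already ranks below B; the subordination has no effect.

D, B, C, A, E, F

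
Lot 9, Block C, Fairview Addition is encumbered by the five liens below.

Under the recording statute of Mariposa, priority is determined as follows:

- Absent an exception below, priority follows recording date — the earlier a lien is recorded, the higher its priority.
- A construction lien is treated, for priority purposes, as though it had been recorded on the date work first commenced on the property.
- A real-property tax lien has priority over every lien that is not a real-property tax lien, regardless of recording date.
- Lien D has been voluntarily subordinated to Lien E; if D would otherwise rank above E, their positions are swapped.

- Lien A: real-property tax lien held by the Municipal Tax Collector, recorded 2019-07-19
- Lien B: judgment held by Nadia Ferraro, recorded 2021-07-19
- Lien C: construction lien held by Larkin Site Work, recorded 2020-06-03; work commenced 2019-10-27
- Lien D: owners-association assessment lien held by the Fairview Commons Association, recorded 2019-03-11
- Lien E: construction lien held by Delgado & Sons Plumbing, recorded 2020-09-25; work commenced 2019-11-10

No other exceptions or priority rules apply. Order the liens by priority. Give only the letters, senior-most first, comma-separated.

A, E, C, D, B

Adjusting effective dates: C's effective date is 2019-10-27, when work began; E's effective date is 2019-11-10, when work began.
A is a real-property tax lien, so it outranks all other liens regardless of date.
Ordering the rest by effective date: D (2019-03-11), C (2019-10-27), E (2019-11-10), B (2021-07-19).
D is senior to E before the subordination, so the two trade places.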